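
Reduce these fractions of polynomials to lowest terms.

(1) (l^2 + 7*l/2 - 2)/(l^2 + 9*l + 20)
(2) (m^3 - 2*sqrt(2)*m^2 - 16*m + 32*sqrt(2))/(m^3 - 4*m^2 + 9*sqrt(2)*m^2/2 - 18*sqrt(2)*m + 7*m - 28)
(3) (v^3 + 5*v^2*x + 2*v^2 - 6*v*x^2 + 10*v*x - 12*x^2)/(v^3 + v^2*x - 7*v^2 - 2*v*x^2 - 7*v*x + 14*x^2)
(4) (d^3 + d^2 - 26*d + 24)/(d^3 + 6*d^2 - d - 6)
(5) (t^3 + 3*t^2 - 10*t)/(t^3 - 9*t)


(1) = (2*l - 1)/(2*l + 10)
(2) = (2*m^2 + m*(8 - 4*sqrt(2)) - 16*sqrt(2))/(2*m^2 + 9*sqrt(2)*m + 14)
(3) = (v^2 + 6*v*x + 2*v + 12*x)/(v^2 + 2*v*x - 7*v - 14*x)
(4) = (d - 4)/(d + 1)
(5) = (t^2 + 3*t - 10)/(t^2 - 9)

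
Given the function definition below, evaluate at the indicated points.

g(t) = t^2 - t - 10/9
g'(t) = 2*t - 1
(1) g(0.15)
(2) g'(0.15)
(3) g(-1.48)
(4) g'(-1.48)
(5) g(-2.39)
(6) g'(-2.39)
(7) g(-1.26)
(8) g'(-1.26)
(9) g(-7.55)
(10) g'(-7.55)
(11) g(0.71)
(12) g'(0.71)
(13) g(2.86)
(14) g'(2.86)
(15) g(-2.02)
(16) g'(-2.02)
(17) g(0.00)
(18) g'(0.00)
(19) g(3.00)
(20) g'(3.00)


(1) = -1.24
(2) = -0.70
(3) = 2.56
(4) = -3.96
(5) = 6.99
(6) = -5.78
(7) = 1.74
(8) = -3.52
(9) = 63.44
(10) = -16.10
(11) = -1.32
(12) = 0.42
(13) = 4.21
(14) = 4.72
(15) = 4.99
(16) = -5.04
(17) = -1.11
(18) = -1.00
(19) = 4.89
(20) = 5.00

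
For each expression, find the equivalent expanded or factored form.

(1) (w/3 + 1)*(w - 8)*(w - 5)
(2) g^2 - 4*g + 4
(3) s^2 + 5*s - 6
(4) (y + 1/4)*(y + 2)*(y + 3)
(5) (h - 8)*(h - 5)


(1) = w^3/3 - 10*w^2/3 + w/3 + 40
(2) = (g - 2)^2
(3) = (s - 1)*(s + 6)
(4) = y^3 + 21*y^2/4 + 29*y/4 + 3/2
(5) = h^2 - 13*h + 40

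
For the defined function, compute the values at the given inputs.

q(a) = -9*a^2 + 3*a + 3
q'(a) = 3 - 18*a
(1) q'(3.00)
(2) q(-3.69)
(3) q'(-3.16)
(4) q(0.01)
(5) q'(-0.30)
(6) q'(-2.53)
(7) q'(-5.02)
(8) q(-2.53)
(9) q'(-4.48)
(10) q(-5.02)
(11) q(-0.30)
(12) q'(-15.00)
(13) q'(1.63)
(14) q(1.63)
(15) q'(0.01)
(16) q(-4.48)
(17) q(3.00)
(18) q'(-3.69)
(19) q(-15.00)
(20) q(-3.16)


(1) = -51.00
(2) = -130.61
(3) = 59.88
(4) = 3.03
(5) = 8.40
(6) = 48.54
(7) = 93.36
(8) = -62.20
(9) = 83.64
(10) = -238.86
(11) = 1.29
(12) = 273.00
(13) = -26.34
(14) = -16.02
(15) = 2.82
(16) = -191.07
(17) = -69.00
(18) = 69.42
(19) = -2067.00
(20) = -96.35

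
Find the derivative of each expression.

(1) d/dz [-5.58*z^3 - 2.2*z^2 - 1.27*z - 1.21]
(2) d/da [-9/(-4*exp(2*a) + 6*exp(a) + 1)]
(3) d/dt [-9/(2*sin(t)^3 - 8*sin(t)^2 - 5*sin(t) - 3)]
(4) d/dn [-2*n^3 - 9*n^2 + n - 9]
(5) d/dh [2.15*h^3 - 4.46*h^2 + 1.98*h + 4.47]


(1) = -16.74*z^2 - 4.4*z - 1.27
(2) = (54 - 72*exp(a))*exp(a)/(-4*exp(2*a) + 6*exp(a) + 1)^2
(3) = 9*(6*sin(t)^2 - 16*sin(t) - 5)*cos(t)/(-2*sin(t)^3 + 8*sin(t)^2 + 5*sin(t) + 3)^2
(4) = -6*n^2 - 18*n + 1
(5) = 6.45*h^2 - 8.92*h + 1.98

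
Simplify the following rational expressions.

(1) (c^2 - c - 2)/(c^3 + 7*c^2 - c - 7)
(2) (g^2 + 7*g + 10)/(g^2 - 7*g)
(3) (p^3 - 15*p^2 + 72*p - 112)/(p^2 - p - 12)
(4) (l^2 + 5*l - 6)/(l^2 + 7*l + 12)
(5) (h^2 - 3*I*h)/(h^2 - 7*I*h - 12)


(1) = (c - 2)/(c^2 + 6*c - 7)
(2) = (g^2 + 7*g + 10)/(g^2 - 7*g)
(3) = (p^2 - 11*p + 28)/(p + 3)
(4) = (l^2 + 5*l - 6)/(l^2 + 7*l + 12)
(5) = h/(h - 4*I)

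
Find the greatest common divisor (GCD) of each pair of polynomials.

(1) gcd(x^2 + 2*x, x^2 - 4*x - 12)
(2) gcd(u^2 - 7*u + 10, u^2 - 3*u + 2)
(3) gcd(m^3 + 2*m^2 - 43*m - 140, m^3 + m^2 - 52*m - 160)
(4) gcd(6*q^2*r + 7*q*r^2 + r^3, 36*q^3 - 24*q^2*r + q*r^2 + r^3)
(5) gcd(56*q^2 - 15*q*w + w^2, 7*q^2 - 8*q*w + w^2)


(1) = x + 2
(2) = u - 2
(3) = gcd((m - 7)*(m + 4)*(m + 5), (m - 8)*(m + 4)*(m + 5)) = m^2 + 9*m + 20
(4) = gcd(r*(q + r)*(6*q + r), (-3*q + r)*(-2*q + r)*(6*q + r)) = 6*q + r
(5) = 7*q - w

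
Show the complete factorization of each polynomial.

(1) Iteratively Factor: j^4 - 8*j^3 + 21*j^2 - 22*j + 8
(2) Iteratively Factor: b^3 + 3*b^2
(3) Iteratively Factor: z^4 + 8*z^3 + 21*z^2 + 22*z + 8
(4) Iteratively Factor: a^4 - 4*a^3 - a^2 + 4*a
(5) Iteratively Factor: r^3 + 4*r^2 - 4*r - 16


(1) = (j - 1)*(j^3 - 7*j^2 + 14*j - 8) = (j - 2)*(j - 1)*(j^2 - 5*j + 4) = (j - 2)*(j - 1)^2*(j - 4)
(2) = (b)*(b^2 + 3*b) = b^2*(b + 3)
(3) = (z + 1)*(z^3 + 7*z^2 + 14*z + 8) = (z + 1)*(z + 4)*(z^2 + 3*z + 2) = (z + 1)*(z + 2)*(z + 4)*(z + 1)
(4) = (a)*(a^3 - 4*a^2 - a + 4) = a*(a + 1)*(a^2 - 5*a + 4) = a*(a - 1)*(a + 1)*(a - 4)
(5) = (r + 2)*(r^2 + 2*r - 8) = (r - 2)*(r + 2)*(r + 4)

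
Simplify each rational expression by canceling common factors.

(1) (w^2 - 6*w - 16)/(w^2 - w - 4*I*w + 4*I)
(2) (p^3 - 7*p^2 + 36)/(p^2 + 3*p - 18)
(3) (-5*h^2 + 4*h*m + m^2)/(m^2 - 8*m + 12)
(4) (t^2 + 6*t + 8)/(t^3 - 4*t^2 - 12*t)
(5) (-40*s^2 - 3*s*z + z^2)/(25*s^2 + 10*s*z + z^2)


(1) = (w^2 - 6*w - 16)/(w^2 + w*(-1 - 4*I) + 4*I)
(2) = (p^2 - 4*p - 12)/(p + 6)
(3) = (-5*h^2 + 4*h*m + m^2)/(m^2 - 8*m + 12)
(4) = (t + 4)/(t^2 - 6*t)
(5) = (-8*s + z)/(5*s + z)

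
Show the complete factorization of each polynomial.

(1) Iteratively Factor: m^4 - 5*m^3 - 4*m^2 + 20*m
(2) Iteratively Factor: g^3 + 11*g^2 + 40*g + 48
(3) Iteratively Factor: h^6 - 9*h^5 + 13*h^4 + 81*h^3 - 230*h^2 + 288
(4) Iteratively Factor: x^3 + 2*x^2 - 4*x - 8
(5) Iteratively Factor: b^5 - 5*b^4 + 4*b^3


(1) = (m)*(m^3 - 5*m^2 - 4*m + 20) = m*(m - 5)*(m^2 - 4) = m*(m - 5)*(m + 2)*(m - 2)
(2) = (g + 3)*(g^2 + 8*g + 16) = (g + 3)*(g + 4)*(g + 4)
(3) = (h - 4)*(h^5 - 5*h^4 - 7*h^3 + 53*h^2 - 18*h - 72) = (h - 4)*(h + 3)*(h^4 - 8*h^3 + 17*h^2 + 2*h - 24) = (h - 4)^2*(h + 3)*(h^3 - 4*h^2 + h + 6) = (h - 4)^2*(h - 2)*(h + 3)*(h^2 - 2*h - 3) = (h - 4)^2*(h - 3)*(h - 2)*(h + 3)*(h + 1)
(4) = (x + 2)*(x^2 - 4) = (x - 2)*(x + 2)*(x + 2)
(5) = (b - 4)*(b^4 - b^3) = b*(b - 4)*(b^3 - b^2) = b^2*(b - 4)*(b^2 - b) = b^3*(b - 4)*(b - 1)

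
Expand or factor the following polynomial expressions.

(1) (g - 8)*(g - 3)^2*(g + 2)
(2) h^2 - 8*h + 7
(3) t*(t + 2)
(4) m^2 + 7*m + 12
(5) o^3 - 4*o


(1) = g^4 - 12*g^3 + 29*g^2 + 42*g - 144
(2) = (h - 7)*(h - 1)
(3) = t^2 + 2*t
(4) = (m + 3)*(m + 4)
(5) = o*(o - 2)*(o + 2)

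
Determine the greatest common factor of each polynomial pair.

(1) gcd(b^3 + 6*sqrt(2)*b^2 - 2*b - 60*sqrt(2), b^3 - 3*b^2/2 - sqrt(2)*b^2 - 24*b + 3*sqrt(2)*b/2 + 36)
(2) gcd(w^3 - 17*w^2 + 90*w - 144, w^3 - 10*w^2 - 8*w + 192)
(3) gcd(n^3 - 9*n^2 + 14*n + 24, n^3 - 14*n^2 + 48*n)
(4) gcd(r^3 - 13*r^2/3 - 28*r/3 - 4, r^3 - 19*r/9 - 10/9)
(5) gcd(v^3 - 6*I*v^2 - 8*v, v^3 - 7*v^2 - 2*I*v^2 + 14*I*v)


(1) = b + 3*sqrt(2)
(2) = w^2 - 14*w + 48
(3) = n - 6
(4) = gcd((r - 6)*(r + 2/3)*(r + 1), (r - 5/3)*(r + 2/3)*(r + 1)) = r^2 + 5*r/3 + 2/3
(5) = v^2 - 2*I*v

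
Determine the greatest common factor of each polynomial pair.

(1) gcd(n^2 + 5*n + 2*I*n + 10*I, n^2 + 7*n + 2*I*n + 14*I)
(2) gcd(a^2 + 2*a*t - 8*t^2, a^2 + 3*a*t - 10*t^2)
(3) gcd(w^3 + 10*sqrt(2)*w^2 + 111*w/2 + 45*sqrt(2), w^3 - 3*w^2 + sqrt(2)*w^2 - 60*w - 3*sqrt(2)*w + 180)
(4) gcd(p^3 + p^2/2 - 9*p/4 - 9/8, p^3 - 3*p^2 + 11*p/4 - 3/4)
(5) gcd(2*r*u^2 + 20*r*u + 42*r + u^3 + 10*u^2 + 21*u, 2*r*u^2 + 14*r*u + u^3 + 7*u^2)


(1) = gcd((n + 5)*(n + 2*I), (n + 7)*(n + 2*I)) = n + 2*I
(2) = gcd((a - 2*t)*(a + 4*t), (a - 2*t)*(a + 5*t)) = -a + 2*t
(3) = gcd((w + 3*sqrt(2)/2)*(w + 5*sqrt(2)/2)*(w + 6*sqrt(2)), (w - 3)*(w - 5*sqrt(2))*(w + 6*sqrt(2))) = w + 6*sqrt(2)
(4) = p - 3/2
(5) = 2*r*u + 14*r + u^2 + 7*u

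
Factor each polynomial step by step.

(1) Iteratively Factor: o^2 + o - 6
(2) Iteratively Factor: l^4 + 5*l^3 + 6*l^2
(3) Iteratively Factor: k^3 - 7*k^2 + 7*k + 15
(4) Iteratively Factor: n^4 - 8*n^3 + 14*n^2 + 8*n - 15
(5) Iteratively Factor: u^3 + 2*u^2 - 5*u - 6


(1) = (o + 3)*(o - 2)
(2) = (l)*(l^3 + 5*l^2 + 6*l) = l*(l + 3)*(l^2 + 2*l) = l^2*(l + 3)*(l + 2)
(3) = (k - 5)*(k^2 - 2*k - 3) = (k - 5)*(k - 3)*(k + 1)
(4) = (n - 3)*(n^3 - 5*n^2 - n + 5) = (n - 3)*(n - 1)*(n^2 - 4*n - 5) = (n - 3)*(n - 1)*(n + 1)*(n - 5)
(5) = (u + 1)*(u^2 + u - 6) = (u - 2)*(u + 1)*(u + 3)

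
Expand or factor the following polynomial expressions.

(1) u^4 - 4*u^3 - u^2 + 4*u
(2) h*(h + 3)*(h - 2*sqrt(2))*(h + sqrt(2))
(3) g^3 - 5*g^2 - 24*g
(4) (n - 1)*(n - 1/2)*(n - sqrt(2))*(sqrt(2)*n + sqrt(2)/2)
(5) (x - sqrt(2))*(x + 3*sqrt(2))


(1) = u*(u - 4)*(u - 1)*(u + 1)
(2) = h^4 - sqrt(2)*h^3 + 3*h^3 - 3*sqrt(2)*h^2 - 4*h^2 - 12*h
(3) = g*(g - 8)*(g + 3)
(4) = sqrt(2)*n^4 - 2*n^3 - sqrt(2)*n^3 - sqrt(2)*n^2/4 + 2*n^2 + sqrt(2)*n/4 + n/2 - 1/2
(5) = x^2 + 2*sqrt(2)*x - 6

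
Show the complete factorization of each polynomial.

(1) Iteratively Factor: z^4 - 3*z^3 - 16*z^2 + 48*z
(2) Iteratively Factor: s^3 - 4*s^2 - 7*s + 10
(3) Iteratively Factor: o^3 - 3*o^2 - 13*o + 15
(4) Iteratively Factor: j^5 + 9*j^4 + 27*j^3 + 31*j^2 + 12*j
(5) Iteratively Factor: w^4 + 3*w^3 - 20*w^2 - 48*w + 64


(1) = (z - 4)*(z^3 + z^2 - 12*z) = (z - 4)*(z - 3)*(z^2 + 4*z) = z*(z - 4)*(z - 3)*(z + 4)
(2) = (s - 1)*(s^2 - 3*s - 10) = (s - 5)*(s - 1)*(s + 2)
(3) = (o - 1)*(o^2 - 2*o - 15) = (o - 5)*(o - 1)*(o + 3)
(4) = (j)*(j^4 + 9*j^3 + 27*j^2 + 31*j + 12) = j*(j + 4)*(j^3 + 5*j^2 + 7*j + 3) = j*(j + 1)*(j + 4)*(j^2 + 4*j + 3) = j*(j + 1)*(j + 3)*(j + 4)*(j + 1)
(5) = (w + 4)*(w^3 - w^2 - 16*w + 16) = (w - 1)*(w + 4)*(w^2 - 16) = (w - 1)*(w + 4)^2*(w - 4)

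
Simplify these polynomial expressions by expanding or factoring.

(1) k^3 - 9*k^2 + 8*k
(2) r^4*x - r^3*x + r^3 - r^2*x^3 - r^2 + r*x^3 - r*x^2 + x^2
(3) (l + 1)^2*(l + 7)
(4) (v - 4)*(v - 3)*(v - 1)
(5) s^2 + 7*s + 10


(1) = k*(k - 8)*(k - 1)
(2) = (r - 1)*(r - x)*(r + x)*(r*x + 1)
(3) = l^3 + 9*l^2 + 15*l + 7
(4) = v^3 - 8*v^2 + 19*v - 12
(5) = (s + 2)*(s + 5)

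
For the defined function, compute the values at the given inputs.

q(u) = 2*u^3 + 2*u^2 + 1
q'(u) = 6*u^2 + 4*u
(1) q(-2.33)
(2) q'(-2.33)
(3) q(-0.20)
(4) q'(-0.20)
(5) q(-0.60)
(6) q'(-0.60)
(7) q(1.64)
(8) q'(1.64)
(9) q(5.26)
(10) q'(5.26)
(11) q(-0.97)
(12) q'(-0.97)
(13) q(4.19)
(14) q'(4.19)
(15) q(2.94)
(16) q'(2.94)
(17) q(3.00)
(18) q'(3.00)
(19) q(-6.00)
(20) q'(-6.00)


(1) = -13.44
(2) = 23.25
(3) = 1.06
(4) = -0.56
(5) = 1.29
(6) = -0.24
(7) = 15.20
(8) = 22.70
(9) = 347.40
(10) = 187.05
(11) = 1.06
(12) = 1.77
(13) = 183.23
(14) = 122.10
(15) = 69.11
(16) = 63.62
(17) = 73.00
(18) = 66.00
(19) = -359.00
(20) = 192.00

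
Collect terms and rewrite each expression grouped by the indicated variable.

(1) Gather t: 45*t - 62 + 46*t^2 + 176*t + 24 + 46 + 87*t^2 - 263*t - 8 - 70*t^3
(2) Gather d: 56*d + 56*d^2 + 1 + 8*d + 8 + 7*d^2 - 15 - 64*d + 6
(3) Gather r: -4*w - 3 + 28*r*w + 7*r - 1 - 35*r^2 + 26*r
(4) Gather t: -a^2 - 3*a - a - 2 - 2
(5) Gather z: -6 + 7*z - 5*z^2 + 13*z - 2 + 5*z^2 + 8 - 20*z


(1) = -70*t^3 + 133*t^2 - 42*t
(2) = 63*d^2
(3) = -35*r^2 + r*(28*w + 33) - 4*w - 4
(4) = -a^2 - 4*a - 4
(5) = 0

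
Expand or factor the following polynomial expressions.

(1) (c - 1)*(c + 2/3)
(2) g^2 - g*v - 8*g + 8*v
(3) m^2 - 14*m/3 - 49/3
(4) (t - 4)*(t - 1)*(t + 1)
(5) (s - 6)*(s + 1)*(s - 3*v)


(1) = c^2 - c/3 - 2/3
(2) = (g - 8)*(g - v)
(3) = (m - 7)*(m + 7/3)
(4) = t^3 - 4*t^2 - t + 4
(5) = s^3 - 3*s^2*v - 5*s^2 + 15*s*v - 6*s + 18*v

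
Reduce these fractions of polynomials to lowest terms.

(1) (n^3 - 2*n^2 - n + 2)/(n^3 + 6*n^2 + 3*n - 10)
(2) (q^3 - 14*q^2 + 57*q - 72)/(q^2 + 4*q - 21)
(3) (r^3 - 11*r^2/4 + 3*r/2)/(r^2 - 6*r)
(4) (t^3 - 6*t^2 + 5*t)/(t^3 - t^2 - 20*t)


(1) = (n^2 - n - 2)/(n^2 + 7*n + 10)
(2) = (q^2 - 11*q + 24)/(q + 7)
(3) = (4*r^2 - 11*r + 6)/(4*r - 24)
(4) = (t - 1)/(t + 4)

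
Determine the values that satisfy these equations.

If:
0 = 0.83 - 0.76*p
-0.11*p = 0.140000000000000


Then:
No Solution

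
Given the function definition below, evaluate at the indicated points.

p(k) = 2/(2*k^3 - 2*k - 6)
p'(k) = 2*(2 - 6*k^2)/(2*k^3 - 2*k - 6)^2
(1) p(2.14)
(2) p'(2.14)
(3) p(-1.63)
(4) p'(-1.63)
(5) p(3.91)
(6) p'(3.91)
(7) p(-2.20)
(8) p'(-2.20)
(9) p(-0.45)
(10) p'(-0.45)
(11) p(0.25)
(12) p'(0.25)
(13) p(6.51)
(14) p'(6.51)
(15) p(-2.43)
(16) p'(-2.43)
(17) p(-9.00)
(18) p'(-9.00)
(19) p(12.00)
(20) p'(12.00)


(1) = 0.21
(2) = -0.59
(3) = -0.18
(4) = -0.21
(5) = 0.02
(6) = -0.02
(7) = -0.09
(8) = -0.10
(9) = -0.38
(10) = 0.06
(11) = -0.31
(12) = 0.08
(13) = 0.00
(14) = -0.00
(15) = -0.07
(16) = -0.08
(17) = -0.00
(18) = -0.00
(19) = 0.00
(20) = -0.00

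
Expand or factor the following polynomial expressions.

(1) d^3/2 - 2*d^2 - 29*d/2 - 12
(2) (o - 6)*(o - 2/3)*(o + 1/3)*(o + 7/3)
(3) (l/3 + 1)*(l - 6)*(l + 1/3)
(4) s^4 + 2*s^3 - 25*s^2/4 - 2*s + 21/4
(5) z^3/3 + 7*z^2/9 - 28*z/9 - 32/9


(1) = (d/2 + 1/2)*(d - 8)*(d + 3)
(2) = o^4 - 4*o^3 - 13*o^2 + 148*o/27 + 28/9
(3) = l^3/3 - 8*l^2/9 - 19*l/3 - 2
(4) = (s - 3/2)*(s - 1)*(s + 1)*(s + 7/2)
(5) = (z/3 + 1/3)*(z - 8/3)*(z + 4)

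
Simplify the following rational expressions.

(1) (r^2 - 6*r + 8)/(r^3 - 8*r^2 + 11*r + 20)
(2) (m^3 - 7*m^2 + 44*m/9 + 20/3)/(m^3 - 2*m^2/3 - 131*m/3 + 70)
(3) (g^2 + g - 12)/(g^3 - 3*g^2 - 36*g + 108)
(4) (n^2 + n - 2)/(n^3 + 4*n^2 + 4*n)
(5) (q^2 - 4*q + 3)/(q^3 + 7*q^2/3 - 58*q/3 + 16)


(1) = (r - 2)/(r^2 - 4*r - 5)
(2) = (3*m + 2)/(3*m + 21)
(3) = (g + 4)/(g^2 - 36)
(4) = (n - 1)/(n^2 + 2*n)
(5) = (3*q - 9)/(3*q^2 + 10*q - 48)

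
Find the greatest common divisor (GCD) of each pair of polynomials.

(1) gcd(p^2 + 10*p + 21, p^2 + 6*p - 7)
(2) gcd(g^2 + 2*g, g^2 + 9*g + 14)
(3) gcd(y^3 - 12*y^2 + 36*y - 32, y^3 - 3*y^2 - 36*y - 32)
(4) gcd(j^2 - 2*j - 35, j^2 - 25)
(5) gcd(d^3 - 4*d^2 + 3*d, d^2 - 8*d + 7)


(1) = gcd((p + 3)*(p + 7), (p - 1)*(p + 7)) = p + 7
(2) = gcd(g*(g + 2), (g + 2)*(g + 7)) = g + 2
(3) = y - 8
(4) = j + 5
(5) = d - 1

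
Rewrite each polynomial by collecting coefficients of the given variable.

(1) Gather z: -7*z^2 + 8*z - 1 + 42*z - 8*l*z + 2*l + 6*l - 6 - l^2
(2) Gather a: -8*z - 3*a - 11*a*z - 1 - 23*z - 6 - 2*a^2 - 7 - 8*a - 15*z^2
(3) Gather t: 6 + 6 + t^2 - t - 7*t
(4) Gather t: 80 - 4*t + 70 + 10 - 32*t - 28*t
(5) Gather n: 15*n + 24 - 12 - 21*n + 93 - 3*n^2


(1) = -l^2 + 8*l - 7*z^2 + z*(50 - 8*l) - 7
(2) = -2*a^2 + a*(-11*z - 11) - 15*z^2 - 31*z - 14
(3) = t^2 - 8*t + 12
(4) = 160 - 64*t
(5) = -3*n^2 - 6*n + 105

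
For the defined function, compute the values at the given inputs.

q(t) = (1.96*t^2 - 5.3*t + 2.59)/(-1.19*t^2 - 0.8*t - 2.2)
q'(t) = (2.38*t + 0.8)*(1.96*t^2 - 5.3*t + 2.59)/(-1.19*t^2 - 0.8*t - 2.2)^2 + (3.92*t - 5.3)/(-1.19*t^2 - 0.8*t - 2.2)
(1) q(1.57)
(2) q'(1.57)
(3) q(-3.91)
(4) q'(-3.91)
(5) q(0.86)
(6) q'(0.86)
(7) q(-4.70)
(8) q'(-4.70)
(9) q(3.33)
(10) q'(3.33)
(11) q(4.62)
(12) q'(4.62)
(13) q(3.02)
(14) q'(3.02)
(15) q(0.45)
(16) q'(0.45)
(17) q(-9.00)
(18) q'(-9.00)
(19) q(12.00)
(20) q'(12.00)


(1) = 0.14
(2) = -0.23
(3) = -3.09
(4) = -0.33
(5) = 0.14
(6) = 0.41
(7) = -2.86
(8) = -0.24
(9) = -0.37
(10) = -0.25
(11) = -0.64
(12) = -0.17
(13) = -0.29
(14) = -0.27
(15) = -0.21
(16) = 1.41
(17) = -2.29
(18) = -0.07
(19) = -1.21
(20) = -0.03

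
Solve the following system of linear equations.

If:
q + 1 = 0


Then:
q = -1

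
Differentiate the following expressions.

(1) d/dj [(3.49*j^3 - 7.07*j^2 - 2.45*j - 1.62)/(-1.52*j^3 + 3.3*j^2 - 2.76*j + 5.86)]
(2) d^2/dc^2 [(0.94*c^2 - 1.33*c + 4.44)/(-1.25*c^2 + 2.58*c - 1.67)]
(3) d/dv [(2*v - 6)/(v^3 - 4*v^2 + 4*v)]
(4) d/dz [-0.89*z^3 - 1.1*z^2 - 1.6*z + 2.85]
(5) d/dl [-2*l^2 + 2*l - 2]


(1) = (0.7706*j^4 - 26.7128*j^3 + 81.5652*j^2 - 72.1684*j - 18.8282)/(2.3104*j^6 - 10.032*j^5 + 19.2804*j^4 - 36.0304*j^3 + 46.2936*j^2 - 32.3472*j + 34.3396)
(2) = (-1.90675*c^3 - 29.8515*c^2 + 69.25575*c - 34.354088)/(1.953125*c^6 - 12.09375*c^5 + 32.789625*c^4 - 49.488012*c^3 + 43.806939*c^2 - 21.586086*c + 4.657463)
(3) = 2*(-2*v^2 + 9*v - 6)/(v^2*(v^3 - 6*v^2 + 12*v - 8))
(4) = -2.67*z^2 - 2.2*z - 1.6
(5) = 2 - 4*l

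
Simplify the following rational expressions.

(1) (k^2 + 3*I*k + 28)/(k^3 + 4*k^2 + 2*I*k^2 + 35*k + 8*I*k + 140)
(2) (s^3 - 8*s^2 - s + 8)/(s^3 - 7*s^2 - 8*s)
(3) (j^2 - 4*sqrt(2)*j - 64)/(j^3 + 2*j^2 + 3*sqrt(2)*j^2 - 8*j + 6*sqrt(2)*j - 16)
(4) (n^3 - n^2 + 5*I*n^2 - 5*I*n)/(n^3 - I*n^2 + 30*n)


(1) = (k - 4*I)/(k^2 + k*(4 - 5*I) - 20*I)
(2) = (s - 1)/s
(3) = (j - 8*sqrt(2))/(j^2 + j*(2 - sqrt(2)) - 2*sqrt(2))
(4) = (n - 1)/(n - 6*I)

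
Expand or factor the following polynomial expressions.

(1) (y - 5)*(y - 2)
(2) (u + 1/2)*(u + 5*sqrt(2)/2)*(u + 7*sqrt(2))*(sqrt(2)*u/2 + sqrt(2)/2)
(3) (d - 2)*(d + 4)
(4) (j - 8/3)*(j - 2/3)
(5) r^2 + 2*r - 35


(1) = y^2 - 7*y + 10
(2) = sqrt(2)*u^4/2 + 3*sqrt(2)*u^3/4 + 19*u^3/2 + 57*u^2/4 + 71*sqrt(2)*u^2/4 + 19*u/4 + 105*sqrt(2)*u/4 + 35*sqrt(2)/4
(3) = d^2 + 2*d - 8
(4) = j^2 - 10*j/3 + 16/9
(5) = (r - 5)*(r + 7)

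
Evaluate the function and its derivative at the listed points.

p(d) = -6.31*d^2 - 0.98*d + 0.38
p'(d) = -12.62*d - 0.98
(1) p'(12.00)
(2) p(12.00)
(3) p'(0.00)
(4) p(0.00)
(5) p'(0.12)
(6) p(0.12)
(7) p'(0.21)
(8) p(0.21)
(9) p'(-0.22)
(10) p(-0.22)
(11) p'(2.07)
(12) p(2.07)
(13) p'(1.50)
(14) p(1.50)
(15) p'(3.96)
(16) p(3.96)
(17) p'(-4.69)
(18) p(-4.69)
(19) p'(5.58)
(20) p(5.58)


(1) = -152.42
(2) = -920.02
(3) = -0.98
(4) = 0.38
(5) = -2.49
(6) = 0.17
(7) = -3.63
(8) = -0.10
(9) = 1.80
(10) = 0.29
(11) = -27.10
(12) = -28.69
(13) = -19.91
(14) = -15.29
(15) = -50.96
(16) = -102.45
(17) = 58.21
(18) = -133.82
(19) = -71.40
(20) = -201.56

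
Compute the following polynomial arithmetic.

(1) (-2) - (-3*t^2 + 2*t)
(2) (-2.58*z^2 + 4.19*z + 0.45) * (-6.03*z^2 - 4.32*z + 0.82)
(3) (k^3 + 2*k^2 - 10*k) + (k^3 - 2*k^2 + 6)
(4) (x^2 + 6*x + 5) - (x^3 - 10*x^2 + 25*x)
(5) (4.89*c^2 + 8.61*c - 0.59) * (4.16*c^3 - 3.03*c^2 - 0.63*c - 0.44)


(1) = 3*t^2 - 2*t - 2
(2) = 15.5574*z^4 - 14.1201*z^3 - 22.9299*z^2 + 1.4918*z + 0.369
(3) = 2*k^3 - 10*k + 6
(4) = -x^3 + 11*x^2 - 19*x + 5
(5) = 20.3424*c^5 + 21.0009*c^4 - 31.6234*c^3 - 5.7882*c^2 - 3.4167*c + 0.2596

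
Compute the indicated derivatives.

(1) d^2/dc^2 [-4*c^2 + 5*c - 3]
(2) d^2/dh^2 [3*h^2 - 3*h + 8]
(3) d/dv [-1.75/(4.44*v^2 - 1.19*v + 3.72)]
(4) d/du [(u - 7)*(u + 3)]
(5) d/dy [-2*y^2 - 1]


(1) = -8
(2) = 6
(3) = (15.54*v - 2.0825)/(4.44*v^2 - 1.19*v + 3.72)^2
(4) = 2*u - 4
(5) = -4*y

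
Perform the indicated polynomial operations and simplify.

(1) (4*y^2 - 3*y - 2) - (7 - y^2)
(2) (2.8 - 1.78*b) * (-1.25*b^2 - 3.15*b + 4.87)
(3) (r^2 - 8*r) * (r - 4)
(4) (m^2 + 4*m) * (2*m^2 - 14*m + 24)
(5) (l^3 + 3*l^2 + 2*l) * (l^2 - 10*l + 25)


(1) = 5*y^2 - 3*y - 9
(2) = 2.225*b^3 + 2.107*b^2 - 17.4886*b + 13.636
(3) = r^3 - 12*r^2 + 32*r
(4) = 2*m^4 - 6*m^3 - 32*m^2 + 96*m
(5) = l^5 - 7*l^4 - 3*l^3 + 55*l^2 + 50*l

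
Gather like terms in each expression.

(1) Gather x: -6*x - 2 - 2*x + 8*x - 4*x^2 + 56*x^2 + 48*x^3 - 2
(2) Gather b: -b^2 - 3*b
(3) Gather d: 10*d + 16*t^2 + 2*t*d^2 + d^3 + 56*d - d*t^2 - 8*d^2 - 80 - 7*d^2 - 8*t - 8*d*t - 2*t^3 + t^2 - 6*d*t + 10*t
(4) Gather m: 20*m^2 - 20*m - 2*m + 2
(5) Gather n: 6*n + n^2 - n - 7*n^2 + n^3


(1) = 48*x^3 + 52*x^2 - 4
(2) = -b^2 - 3*b
(3) = d^3 + d^2*(2*t - 15) + d*(-t^2 - 14*t + 66) - 2*t^3 + 17*t^2 + 2*t - 80
(4) = 20*m^2 - 22*m + 2
(5) = n^3 - 6*n^2 + 5*n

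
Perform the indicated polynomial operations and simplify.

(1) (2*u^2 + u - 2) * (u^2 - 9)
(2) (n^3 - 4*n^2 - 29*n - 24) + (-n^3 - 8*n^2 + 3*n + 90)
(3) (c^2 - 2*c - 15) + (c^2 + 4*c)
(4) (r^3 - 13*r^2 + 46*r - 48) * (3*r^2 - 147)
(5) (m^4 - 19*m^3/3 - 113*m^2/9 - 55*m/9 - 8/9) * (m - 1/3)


(1) = 2*u^4 + u^3 - 20*u^2 - 9*u + 18
(2) = -12*n^2 - 26*n + 66
(3) = 2*c^2 + 2*c - 15
(4) = 3*r^5 - 39*r^4 - 9*r^3 + 1767*r^2 - 6762*r + 7056
(5) = m^5 - 20*m^4/3 - 94*m^3/9 - 52*m^2/27 + 31*m/27 + 8/27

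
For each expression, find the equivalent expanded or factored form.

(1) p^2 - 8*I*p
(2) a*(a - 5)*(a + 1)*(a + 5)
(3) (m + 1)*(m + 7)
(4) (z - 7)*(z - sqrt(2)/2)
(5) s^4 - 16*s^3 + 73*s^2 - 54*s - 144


(1) = p*(p - 8*I)
(2) = a^4 + a^3 - 25*a^2 - 25*a
(3) = m^2 + 8*m + 7
(4) = z^2 - 7*z - sqrt(2)*z/2 + 7*sqrt(2)/2
(5) = (s - 8)*(s - 6)*(s - 3)*(s + 1)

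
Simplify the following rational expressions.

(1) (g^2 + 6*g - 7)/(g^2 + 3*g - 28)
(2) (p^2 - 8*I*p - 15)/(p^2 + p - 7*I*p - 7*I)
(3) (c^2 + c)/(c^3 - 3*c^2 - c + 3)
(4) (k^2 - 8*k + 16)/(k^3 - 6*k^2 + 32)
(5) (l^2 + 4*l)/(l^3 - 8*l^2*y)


(1) = (g - 1)/(g - 4)
(2) = (p^2 - 8*I*p - 15)/(p^2 + p*(1 - 7*I) - 7*I)
(3) = c/(c^2 - 4*c + 3)
(4) = 1/(k + 2)
(5) = (-l - 4)/(-l^2 + 8*l*y)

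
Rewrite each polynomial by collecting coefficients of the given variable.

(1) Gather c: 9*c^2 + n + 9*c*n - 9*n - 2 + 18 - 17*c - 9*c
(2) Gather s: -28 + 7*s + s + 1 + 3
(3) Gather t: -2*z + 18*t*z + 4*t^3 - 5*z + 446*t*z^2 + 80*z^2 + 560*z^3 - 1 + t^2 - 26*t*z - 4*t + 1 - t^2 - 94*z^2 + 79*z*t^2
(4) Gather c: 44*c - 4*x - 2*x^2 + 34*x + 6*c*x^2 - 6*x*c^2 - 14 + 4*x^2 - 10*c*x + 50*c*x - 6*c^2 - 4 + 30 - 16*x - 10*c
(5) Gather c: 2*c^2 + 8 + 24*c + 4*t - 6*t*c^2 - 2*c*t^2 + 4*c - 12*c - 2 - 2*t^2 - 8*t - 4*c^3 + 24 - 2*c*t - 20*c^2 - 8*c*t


(1) = 9*c^2 + c*(9*n - 26) - 8*n + 16
(2) = 8*s - 24
(3) = 4*t^3 + 79*t^2*z + t*(446*z^2 - 8*z - 4) + 560*z^3 - 14*z^2 - 7*z
(4) = c^2*(-6*x - 6) + c*(6*x^2 + 40*x + 34) + 2*x^2 + 14*x + 12
(5) = -4*c^3 + c^2*(-6*t - 18) + c*(-2*t^2 - 10*t + 16) - 2*t^2 - 4*t + 30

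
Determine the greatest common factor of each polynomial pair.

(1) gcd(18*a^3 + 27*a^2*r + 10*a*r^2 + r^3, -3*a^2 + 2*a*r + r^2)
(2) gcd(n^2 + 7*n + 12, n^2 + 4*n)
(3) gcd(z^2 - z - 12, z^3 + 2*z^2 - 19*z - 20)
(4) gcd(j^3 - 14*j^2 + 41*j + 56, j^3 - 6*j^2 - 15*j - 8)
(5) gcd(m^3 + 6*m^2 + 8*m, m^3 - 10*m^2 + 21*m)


(1) = gcd((a + r)*(3*a + r)*(6*a + r), (-a + r)*(3*a + r)) = 3*a + r
(2) = n + 4
(3) = gcd((z - 4)*(z + 3), (z - 4)*(z + 1)*(z + 5)) = z - 4
(4) = j^2 - 7*j - 8
(5) = m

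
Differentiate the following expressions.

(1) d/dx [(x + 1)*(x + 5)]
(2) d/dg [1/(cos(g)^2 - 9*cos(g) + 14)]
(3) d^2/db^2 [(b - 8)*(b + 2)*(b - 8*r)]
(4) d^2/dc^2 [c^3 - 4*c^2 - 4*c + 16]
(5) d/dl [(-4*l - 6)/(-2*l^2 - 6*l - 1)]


(1) = 2*x + 6
(2) = (2*cos(g) - 9)*sin(g)/(cos(g)^2 - 9*cos(g) + 14)^2
(3) = 6*b - 16*r - 12
(4) = 6*c - 8
(5) = 8*(-l^2 - 3*l - 4)/(4*l^4 + 24*l^3 + 40*l^2 + 12*l + 1)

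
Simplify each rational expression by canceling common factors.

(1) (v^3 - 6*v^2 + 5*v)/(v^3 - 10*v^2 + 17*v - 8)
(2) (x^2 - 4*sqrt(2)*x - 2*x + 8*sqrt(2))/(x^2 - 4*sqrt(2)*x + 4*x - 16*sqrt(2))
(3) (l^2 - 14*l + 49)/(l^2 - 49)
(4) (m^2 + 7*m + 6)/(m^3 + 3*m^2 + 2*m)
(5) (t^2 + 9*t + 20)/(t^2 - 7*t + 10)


(1) = (v^2 - 5*v)/(v^2 - 9*v + 8)
(2) = (x - 2)/(x + 4)
(3) = (l - 7)/(l + 7)
(4) = (m + 6)/(m^2 + 2*m)
(5) = (t^2 + 9*t + 20)/(t^2 - 7*t + 10)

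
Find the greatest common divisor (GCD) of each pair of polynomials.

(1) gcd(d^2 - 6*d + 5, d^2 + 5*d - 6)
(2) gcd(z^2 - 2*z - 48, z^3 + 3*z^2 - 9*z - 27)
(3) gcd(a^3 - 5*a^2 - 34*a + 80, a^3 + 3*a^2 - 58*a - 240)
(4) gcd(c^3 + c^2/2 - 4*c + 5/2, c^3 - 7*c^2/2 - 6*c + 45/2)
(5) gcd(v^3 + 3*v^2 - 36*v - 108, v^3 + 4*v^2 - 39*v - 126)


(1) = gcd((d - 5)*(d - 1), (d - 1)*(d + 6)) = d - 1
(2) = 1
(3) = a^2 - 3*a - 40
(4) = c + 5/2
(5) = v^2 - 3*v - 18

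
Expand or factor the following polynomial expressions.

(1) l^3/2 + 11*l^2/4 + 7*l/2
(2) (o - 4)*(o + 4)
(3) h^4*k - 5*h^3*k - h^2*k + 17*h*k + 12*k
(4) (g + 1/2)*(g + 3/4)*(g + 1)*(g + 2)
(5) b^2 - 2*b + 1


(1) = l*(l/2 + 1)*(l + 7/2)
(2) = o^2 - 16
(3) = (h - 4)*(h - 3)*(h + 1)*(h*k + k)
(4) = g^4 + 17*g^3/4 + 49*g^2/8 + 29*g/8 + 3/4
(5) = (b - 1)^2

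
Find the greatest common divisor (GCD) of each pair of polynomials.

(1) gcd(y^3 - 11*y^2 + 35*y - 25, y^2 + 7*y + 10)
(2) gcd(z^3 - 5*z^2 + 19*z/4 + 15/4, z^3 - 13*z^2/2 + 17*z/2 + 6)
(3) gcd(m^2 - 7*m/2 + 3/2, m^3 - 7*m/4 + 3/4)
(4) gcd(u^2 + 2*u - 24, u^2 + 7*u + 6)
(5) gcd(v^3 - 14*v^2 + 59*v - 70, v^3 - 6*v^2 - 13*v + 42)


(1) = gcd((y - 5)^2*(y - 1), (y + 2)*(y + 5)) = 1
(2) = z^2 - 5*z/2 - 3/2
(3) = m - 1/2
(4) = u + 6
(5) = gcd((v - 7)*(v - 5)*(v - 2), (v - 7)*(v - 2)*(v + 3)) = v^2 - 9*v + 14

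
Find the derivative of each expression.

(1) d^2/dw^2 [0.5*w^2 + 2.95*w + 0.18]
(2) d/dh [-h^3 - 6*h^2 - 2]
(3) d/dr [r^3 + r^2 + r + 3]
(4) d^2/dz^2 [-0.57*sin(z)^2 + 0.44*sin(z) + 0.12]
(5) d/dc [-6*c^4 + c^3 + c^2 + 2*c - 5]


(1) = 1.00000000000000
(2) = 3*h*(-h - 4)
(3) = 3*r^2 + 2*r + 1
(4) = -0.44*sin(z) - 1.14*cos(2*z)
(5) = -24*c^3 + 3*c^2 + 2*c + 2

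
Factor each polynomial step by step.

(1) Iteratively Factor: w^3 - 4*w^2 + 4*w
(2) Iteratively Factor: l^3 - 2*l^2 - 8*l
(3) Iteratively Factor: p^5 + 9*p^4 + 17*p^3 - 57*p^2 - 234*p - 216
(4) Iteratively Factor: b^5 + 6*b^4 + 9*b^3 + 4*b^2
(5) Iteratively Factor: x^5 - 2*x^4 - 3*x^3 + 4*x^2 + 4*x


(1) = (w - 2)*(w^2 - 2*w) = w*(w - 2)*(w - 2)
(2) = (l)*(l^2 - 2*l - 8) = l*(l - 4)*(l + 2)
(3) = (p + 4)*(p^4 + 5*p^3 - 3*p^2 - 45*p - 54) = (p - 3)*(p + 4)*(p^3 + 8*p^2 + 21*p + 18) = (p - 3)*(p + 3)*(p + 4)*(p^2 + 5*p + 6) = (p - 3)*(p + 3)^2*(p + 4)*(p + 2)
(4) = (b + 4)*(b^4 + 2*b^3 + b^2) = b*(b + 4)*(b^3 + 2*b^2 + b) = b^2*(b + 4)*(b^2 + 2*b + 1) = b^2*(b + 1)*(b + 4)*(b + 1)
(5) = (x - 2)*(x^4 - 3*x^2 - 2*x) = (x - 2)*(x + 1)*(x^3 - x^2 - 2*x) = x*(x - 2)*(x + 1)*(x^2 - x - 2) = x*(x - 2)*(x + 1)^2*(x - 2)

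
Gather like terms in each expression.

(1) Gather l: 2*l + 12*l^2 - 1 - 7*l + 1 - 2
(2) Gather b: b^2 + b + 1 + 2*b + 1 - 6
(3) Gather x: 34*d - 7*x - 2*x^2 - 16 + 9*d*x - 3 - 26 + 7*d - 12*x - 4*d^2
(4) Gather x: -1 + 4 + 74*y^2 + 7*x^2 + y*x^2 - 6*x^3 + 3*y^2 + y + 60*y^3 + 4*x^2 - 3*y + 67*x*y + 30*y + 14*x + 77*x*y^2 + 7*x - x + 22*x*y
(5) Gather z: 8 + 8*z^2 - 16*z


(1) = 12*l^2 - 5*l - 2
(2) = b^2 + 3*b - 4
(3) = -4*d^2 + 41*d - 2*x^2 + x*(9*d - 19) - 45
(4) = -6*x^3 + x^2*(y + 11) + x*(77*y^2 + 89*y + 20) + 60*y^3 + 77*y^2 + 28*y + 3
(5) = 8*z^2 - 16*z + 8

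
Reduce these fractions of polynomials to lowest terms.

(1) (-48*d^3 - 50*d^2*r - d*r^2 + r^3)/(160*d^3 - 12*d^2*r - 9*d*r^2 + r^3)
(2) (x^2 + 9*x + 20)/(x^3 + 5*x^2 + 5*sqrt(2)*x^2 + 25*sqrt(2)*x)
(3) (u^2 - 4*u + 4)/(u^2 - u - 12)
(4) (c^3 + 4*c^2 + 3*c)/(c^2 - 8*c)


(1) = (6*d^2 + 7*d*r + r^2)/(-20*d^2 - d*r + r^2)
(2) = (x + 4)/(x^2 + 5*sqrt(2)*x)
(3) = (u^2 - 4*u + 4)/(u^2 - u - 12)
(4) = (c^2 + 4*c + 3)/(c - 8)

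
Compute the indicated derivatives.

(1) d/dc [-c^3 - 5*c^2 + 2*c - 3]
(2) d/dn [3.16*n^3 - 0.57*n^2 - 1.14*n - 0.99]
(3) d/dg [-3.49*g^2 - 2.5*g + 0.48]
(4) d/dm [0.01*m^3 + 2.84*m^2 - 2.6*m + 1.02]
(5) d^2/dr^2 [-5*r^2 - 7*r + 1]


(1) = -3*c^2 - 10*c + 2
(2) = 9.48*n^2 - 1.14*n - 1.14
(3) = -6.98*g - 2.5
(4) = 0.03*m^2 + 5.68*m - 2.6
(5) = -10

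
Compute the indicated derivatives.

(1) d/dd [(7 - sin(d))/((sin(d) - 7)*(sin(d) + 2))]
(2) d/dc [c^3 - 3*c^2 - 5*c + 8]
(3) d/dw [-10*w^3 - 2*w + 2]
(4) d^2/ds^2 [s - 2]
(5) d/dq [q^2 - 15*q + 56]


(1) = cos(d)/(sin(d) + 2)^2
(2) = 3*c^2 - 6*c - 5
(3) = -30*w^2 - 2
(4) = 0
(5) = 2*q - 15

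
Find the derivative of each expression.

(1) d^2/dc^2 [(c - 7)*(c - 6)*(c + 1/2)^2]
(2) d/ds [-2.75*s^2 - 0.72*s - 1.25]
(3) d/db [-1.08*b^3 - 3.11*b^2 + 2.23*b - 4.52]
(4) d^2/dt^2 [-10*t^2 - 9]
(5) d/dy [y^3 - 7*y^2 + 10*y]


(1) = 12*c^2 - 72*c + 117/2
(2) = -5.5*s - 0.72
(3) = -3.24*b^2 - 6.22*b + 2.23
(4) = -20
(5) = 3*y^2 - 14*y + 10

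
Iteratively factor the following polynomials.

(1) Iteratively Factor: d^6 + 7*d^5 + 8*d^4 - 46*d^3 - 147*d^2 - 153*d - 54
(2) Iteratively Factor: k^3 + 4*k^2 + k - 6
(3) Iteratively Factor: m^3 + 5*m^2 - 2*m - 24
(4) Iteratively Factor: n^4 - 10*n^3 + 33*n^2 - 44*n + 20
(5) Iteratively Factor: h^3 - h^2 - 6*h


(1) = (d + 1)*(d^5 + 6*d^4 + 2*d^3 - 48*d^2 - 99*d - 54) = (d + 1)*(d + 2)*(d^4 + 4*d^3 - 6*d^2 - 36*d - 27) = (d + 1)^2*(d + 2)*(d^3 + 3*d^2 - 9*d - 27) = (d - 3)*(d + 1)^2*(d + 2)*(d^2 + 6*d + 9) = (d - 3)*(d + 1)^2*(d + 2)*(d + 3)*(d + 3)
(2) = (k - 1)*(k^2 + 5*k + 6) = (k - 1)*(k + 3)*(k + 2)
(3) = (m - 2)*(m^2 + 7*m + 12) = (m - 2)*(m + 3)*(m + 4)
(4) = (n - 1)*(n^3 - 9*n^2 + 24*n - 20) = (n - 2)*(n - 1)*(n^2 - 7*n + 10) = (n - 2)^2*(n - 1)*(n - 5)
(5) = (h - 3)*(h^2 + 2*h) = h*(h - 3)*(h + 2)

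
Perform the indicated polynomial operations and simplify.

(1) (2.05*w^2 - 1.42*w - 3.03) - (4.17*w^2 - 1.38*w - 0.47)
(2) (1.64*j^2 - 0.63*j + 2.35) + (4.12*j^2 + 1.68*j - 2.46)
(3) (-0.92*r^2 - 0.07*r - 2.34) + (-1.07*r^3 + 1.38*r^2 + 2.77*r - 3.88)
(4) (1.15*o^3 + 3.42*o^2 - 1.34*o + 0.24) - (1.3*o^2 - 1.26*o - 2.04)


(1) = -2.12*w^2 - 0.04*w - 2.56
(2) = 5.76*j^2 + 1.05*j - 0.11
(3) = -1.07*r^3 + 0.46*r^2 + 2.7*r - 6.22
(4) = 1.15*o^3 + 2.12*o^2 - 0.08*o + 2.28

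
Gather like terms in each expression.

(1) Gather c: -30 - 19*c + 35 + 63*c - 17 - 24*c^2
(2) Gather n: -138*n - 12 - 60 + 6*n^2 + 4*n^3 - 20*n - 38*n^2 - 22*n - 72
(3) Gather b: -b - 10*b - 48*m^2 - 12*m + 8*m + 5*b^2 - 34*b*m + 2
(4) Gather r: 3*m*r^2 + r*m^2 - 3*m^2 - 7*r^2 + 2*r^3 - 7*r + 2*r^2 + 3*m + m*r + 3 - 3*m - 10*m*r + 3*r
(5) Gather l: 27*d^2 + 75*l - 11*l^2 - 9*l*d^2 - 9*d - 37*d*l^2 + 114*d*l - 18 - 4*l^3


(1) = -24*c^2 + 44*c - 12
(2) = 4*n^3 - 32*n^2 - 180*n - 144
(3) = 5*b^2 + b*(-34*m - 11) - 48*m^2 - 4*m + 2
(4) = -3*m^2 + 2*r^3 + r^2*(3*m - 5) + r*(m^2 - 9*m - 4) + 3
(5) = 27*d^2 - 9*d - 4*l^3 + l^2*(-37*d - 11) + l*(-9*d^2 + 114*d + 75) - 18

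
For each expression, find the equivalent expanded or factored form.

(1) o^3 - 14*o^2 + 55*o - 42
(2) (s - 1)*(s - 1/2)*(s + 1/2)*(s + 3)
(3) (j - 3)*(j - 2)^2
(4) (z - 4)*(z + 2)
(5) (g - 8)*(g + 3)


(1) = (o - 7)*(o - 6)*(o - 1)
(2) = s^4 + 2*s^3 - 13*s^2/4 - s/2 + 3/4
(3) = j^3 - 7*j^2 + 16*j - 12
(4) = z^2 - 2*z - 8
(5) = g^2 - 5*g - 24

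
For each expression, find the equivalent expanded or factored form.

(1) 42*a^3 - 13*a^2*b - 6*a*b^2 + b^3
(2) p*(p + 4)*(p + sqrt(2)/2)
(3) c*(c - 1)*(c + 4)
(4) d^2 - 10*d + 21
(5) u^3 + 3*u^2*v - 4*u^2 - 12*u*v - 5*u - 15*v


(1) = (-7*a + b)*(-2*a + b)*(3*a + b)
(2) = p^3 + sqrt(2)*p^2/2 + 4*p^2 + 2*sqrt(2)*p
(3) = c^3 + 3*c^2 - 4*c
(4) = (d - 7)*(d - 3)
(5) = (u - 5)*(u + 1)*(u + 3*v)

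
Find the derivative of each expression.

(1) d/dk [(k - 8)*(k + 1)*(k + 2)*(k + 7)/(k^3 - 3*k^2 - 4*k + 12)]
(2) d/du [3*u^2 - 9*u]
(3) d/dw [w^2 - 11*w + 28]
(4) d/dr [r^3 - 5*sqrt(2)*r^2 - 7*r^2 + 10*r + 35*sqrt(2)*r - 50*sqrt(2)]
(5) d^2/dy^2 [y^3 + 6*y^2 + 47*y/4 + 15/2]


(1) = (k^4 - 10*k^3 + 75*k^2 + 112*k - 622)/(k^4 - 10*k^3 + 37*k^2 - 60*k + 36)
(2) = 6*u - 9
(3) = 2*w - 11
(4) = 3*r^2 - 10*sqrt(2)*r - 14*r + 10 + 35*sqrt(2)
(5) = 6*y + 12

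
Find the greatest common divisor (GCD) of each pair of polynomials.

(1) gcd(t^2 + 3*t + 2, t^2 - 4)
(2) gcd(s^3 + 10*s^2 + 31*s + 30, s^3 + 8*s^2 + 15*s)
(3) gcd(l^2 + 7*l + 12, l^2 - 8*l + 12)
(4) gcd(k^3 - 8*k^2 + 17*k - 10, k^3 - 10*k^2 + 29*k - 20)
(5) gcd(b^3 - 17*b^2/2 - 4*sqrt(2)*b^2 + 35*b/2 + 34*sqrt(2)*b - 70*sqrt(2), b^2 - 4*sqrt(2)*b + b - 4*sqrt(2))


(1) = gcd((t + 1)*(t + 2), (t - 2)*(t + 2)) = t + 2
(2) = s^2 + 8*s + 15
(3) = gcd((l + 3)*(l + 4), (l - 6)*(l - 2)) = 1
(4) = k^2 - 6*k + 5
(5) = b - 4*sqrt(2)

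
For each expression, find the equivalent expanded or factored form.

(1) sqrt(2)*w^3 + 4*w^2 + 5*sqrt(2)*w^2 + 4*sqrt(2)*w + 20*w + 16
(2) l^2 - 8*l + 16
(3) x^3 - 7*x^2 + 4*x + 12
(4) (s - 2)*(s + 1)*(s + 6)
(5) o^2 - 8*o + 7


(1) = (w + 4)*(w + 2*sqrt(2))*(sqrt(2)*w + sqrt(2))
(2) = (l - 4)^2
(3) = (x - 6)*(x - 2)*(x + 1)
(4) = s^3 + 5*s^2 - 8*s - 12
(5) = (o - 7)*(o - 1)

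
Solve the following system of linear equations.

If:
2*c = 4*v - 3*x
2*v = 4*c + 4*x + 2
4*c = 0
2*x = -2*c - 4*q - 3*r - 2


Then:
c = 0
q = -3*r/4 - 1/10
v = -3/5
x = -4/5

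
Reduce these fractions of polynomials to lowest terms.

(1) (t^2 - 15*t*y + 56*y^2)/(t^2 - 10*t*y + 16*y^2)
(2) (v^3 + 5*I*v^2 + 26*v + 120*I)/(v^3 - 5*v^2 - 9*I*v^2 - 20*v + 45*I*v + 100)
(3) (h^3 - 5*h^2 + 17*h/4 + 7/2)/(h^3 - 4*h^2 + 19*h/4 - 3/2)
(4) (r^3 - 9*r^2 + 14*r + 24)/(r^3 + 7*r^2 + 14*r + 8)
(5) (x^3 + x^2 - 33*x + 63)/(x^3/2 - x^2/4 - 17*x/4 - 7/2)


(1) = (-t + 7*y)/(-t + 2*y)
(2) = (v^2 + 10*I*v - 24)/(v^2 + v*(-5 - 4*I) + 20*I)
(3) = (4*h^2 - 12*h - 7)/(4*h^2 - 8*h + 3)
(4) = (r^2 - 10*r + 24)/(r^2 + 6*r + 8)
(5) = (4*x^3 + 4*x^2 - 132*x + 252)/(2*x^3 - x^2 - 17*x - 14)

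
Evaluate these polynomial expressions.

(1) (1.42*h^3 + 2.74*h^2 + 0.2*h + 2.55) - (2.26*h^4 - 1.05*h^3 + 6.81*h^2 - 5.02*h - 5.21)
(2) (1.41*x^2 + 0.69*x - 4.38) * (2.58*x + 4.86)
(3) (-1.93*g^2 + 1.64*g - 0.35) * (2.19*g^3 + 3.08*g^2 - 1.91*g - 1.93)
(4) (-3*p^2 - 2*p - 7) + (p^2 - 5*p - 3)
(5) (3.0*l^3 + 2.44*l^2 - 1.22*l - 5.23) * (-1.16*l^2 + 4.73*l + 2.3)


(1) = -2.26*h^4 + 2.47*h^3 - 4.07*h^2 + 5.22*h + 7.76
(2) = 3.6378*x^3 + 8.6328*x^2 - 7.947*x - 21.2868
(3) = -4.2267*g^5 - 2.3528*g^4 + 7.971*g^3 - 0.4855*g^2 - 2.4967*g + 0.6755
(4) = -2*p^2 - 7*p - 10
(5) = -3.48*l^5 + 11.3596*l^4 + 19.8564*l^3 + 5.9082*l^2 - 27.5439*l - 12.029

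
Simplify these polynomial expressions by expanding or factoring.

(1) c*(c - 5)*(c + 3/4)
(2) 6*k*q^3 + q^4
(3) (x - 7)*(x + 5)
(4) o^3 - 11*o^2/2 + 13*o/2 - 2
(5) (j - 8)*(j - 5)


(1) = c^3 - 17*c^2/4 - 15*c/4
(2) = q^3*(6*k + q)
(3) = x^2 - 2*x - 35
(4) = (o - 4)*(o - 1)*(o - 1/2)
(5) = j^2 - 13*j + 40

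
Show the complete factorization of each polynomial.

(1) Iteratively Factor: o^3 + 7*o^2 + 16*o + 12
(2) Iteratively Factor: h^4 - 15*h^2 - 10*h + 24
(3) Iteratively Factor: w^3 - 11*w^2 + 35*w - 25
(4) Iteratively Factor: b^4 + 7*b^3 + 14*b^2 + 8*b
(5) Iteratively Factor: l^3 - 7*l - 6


(1) = (o + 2)*(o^2 + 5*o + 6) = (o + 2)^2*(o + 3)
(2) = (h - 4)*(h^3 + 4*h^2 + h - 6) = (h - 4)*(h - 1)*(h^2 + 5*h + 6) = (h - 4)*(h - 1)*(h + 2)*(h + 3)
(3) = (w - 1)*(w^2 - 10*w + 25) = (w - 5)*(w - 1)*(w - 5)
(4) = (b + 4)*(b^3 + 3*b^2 + 2*b) = b*(b + 4)*(b^2 + 3*b + 2) = b*(b + 1)*(b + 4)*(b + 2)
(5) = (l + 1)*(l^2 - l - 6) = (l - 3)*(l + 1)*(l + 2)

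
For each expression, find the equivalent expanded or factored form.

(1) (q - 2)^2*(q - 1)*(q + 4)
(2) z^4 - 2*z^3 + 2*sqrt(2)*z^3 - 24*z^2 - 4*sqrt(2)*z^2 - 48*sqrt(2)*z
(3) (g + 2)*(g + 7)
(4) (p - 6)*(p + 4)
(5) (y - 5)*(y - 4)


(1) = q^4 - q^3 - 12*q^2 + 28*q - 16
(2) = z*(z - 6)*(z + 4)*(z + 2*sqrt(2))
(3) = g^2 + 9*g + 14
(4) = p^2 - 2*p - 24
(5) = y^2 - 9*y + 20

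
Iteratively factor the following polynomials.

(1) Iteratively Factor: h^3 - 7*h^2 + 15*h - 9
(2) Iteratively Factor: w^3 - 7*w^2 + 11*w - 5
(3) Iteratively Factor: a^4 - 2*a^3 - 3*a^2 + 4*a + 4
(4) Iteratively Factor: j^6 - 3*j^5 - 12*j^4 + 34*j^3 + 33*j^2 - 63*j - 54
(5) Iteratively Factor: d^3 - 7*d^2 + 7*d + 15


(1) = (h - 3)*(h^2 - 4*h + 3) = (h - 3)^2*(h - 1)
(2) = (w - 1)*(w^2 - 6*w + 5) = (w - 5)*(w - 1)*(w - 1)
(3) = (a - 2)*(a^3 - 3*a - 2) = (a - 2)*(a + 1)*(a^2 - a - 2) = (a - 2)*(a + 1)^2*(a - 2)
(4) = (j + 1)*(j^5 - 4*j^4 - 8*j^3 + 42*j^2 - 9*j - 54) = (j - 3)*(j + 1)*(j^4 - j^3 - 11*j^2 + 9*j + 18) = (j - 3)^2*(j + 1)*(j^3 + 2*j^2 - 5*j - 6) = (j - 3)^2*(j + 1)*(j + 3)*(j^2 - j - 2) = (j - 3)^2*(j + 1)^2*(j + 3)*(j - 2)
(5) = (d + 1)*(d^2 - 8*d + 15) = (d - 5)*(d + 1)*(d - 3)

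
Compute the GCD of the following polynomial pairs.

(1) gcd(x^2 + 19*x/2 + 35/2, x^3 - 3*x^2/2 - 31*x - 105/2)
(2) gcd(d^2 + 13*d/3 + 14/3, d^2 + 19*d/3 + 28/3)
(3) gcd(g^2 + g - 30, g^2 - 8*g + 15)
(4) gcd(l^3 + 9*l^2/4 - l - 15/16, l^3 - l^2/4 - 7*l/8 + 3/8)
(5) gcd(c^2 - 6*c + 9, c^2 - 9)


(1) = x + 5/2
(2) = d + 7/3
(3) = g - 5
(4) = gcd((l - 3/4)*(l + 1/2)*(l + 5/2), (l - 3/4)*(l - 1/2)*(l + 1)) = l - 3/4
(5) = gcd((c - 3)^2, (c - 3)*(c + 3)) = c - 3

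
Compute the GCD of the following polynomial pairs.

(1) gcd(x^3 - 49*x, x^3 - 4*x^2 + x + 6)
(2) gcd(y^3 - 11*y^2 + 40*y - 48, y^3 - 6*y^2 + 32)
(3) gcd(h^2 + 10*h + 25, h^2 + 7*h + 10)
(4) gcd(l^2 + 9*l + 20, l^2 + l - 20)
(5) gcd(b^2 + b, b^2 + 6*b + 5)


(1) = gcd(x*(x - 7)*(x + 7), (x - 3)*(x - 2)*(x + 1)) = 1
(2) = gcd((y - 4)^2*(y - 3), (y - 4)^2*(y + 2)) = y^2 - 8*y + 16
(3) = gcd((h + 5)^2, (h + 2)*(h + 5)) = h + 5
(4) = gcd((l + 4)*(l + 5), (l - 4)*(l + 5)) = l + 5
(5) = b + 1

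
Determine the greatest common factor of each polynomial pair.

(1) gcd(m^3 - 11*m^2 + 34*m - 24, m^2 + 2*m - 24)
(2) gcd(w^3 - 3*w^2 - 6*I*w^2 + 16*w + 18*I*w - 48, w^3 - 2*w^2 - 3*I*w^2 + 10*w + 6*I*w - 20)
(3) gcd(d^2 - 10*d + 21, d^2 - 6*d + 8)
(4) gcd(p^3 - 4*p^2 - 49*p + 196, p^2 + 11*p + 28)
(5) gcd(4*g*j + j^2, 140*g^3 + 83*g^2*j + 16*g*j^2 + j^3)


(1) = m - 4
(2) = w + 2*I
(3) = gcd((d - 7)*(d - 3), (d - 4)*(d - 2)) = 1
(4) = p + 7
(5) = gcd(j*(4*g + j), (4*g + j)*(5*g + j)*(7*g + j)) = 4*g + j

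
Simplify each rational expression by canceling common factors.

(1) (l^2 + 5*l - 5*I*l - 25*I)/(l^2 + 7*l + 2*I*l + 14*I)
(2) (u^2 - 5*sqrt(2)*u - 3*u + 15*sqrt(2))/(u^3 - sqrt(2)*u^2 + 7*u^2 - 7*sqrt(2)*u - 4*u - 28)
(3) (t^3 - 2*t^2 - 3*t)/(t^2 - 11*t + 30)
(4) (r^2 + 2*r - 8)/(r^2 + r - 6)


(1) = (l^2 + l*(5 - 5*I) - 25*I)/(l^2 + l*(7 + 2*I) + 14*I)
(2) = (u^2 + u*(-5*sqrt(2) - 3) + 15*sqrt(2))/(u^3 + u^2*(7 - sqrt(2)) + u*(-7*sqrt(2) - 4) - 28)
(3) = (t^3 - 2*t^2 - 3*t)/(t^2 - 11*t + 30)
(4) = (r + 4)/(r + 3)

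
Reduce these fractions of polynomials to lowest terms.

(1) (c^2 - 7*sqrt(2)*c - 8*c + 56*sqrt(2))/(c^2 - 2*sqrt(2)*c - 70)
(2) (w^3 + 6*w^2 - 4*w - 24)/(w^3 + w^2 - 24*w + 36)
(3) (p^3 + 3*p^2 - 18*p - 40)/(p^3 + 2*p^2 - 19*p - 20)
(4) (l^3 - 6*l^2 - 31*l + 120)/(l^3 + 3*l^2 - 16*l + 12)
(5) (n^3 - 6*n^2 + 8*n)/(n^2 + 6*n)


(1) = (c - 8)/(c + 5*sqrt(2))
(2) = (w + 2)/(w - 3)
(3) = (p + 2)/(p + 1)
(4) = (l^3 - 6*l^2 - 31*l + 120)/(l^3 + 3*l^2 - 16*l + 12)
(5) = (n^2 - 6*n + 8)/(n + 6)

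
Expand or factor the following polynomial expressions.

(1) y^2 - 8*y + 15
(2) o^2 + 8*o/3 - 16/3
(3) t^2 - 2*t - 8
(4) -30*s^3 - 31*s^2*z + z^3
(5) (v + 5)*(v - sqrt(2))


(1) = (y - 5)*(y - 3)
(2) = (o - 4/3)*(o + 4)
(3) = (t - 4)*(t + 2)
(4) = (-6*s + z)*(s + z)*(5*s + z)
(5) = v^2 - sqrt(2)*v + 5*v - 5*sqrt(2)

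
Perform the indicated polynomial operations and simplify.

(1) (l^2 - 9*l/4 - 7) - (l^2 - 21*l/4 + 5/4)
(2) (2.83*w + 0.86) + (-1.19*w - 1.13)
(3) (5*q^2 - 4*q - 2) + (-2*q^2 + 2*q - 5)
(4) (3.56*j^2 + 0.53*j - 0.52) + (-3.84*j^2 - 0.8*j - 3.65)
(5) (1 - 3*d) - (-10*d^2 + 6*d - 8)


(1) = 3*l - 33/4
(2) = 1.64*w - 0.27
(3) = 3*q^2 - 2*q - 7
(4) = -0.28*j^2 - 0.27*j - 4.17
(5) = 10*d^2 - 9*d + 9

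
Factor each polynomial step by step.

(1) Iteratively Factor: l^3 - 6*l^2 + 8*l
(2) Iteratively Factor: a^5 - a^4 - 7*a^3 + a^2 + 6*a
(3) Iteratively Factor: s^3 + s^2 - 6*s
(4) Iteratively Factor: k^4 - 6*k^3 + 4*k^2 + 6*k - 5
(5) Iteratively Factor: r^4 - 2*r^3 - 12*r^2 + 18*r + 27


(1) = (l - 2)*(l^2 - 4*l) = l*(l - 2)*(l - 4)
(2) = (a + 1)*(a^4 - 2*a^3 - 5*a^2 + 6*a) = (a - 1)*(a + 1)*(a^3 - a^2 - 6*a) = (a - 1)*(a + 1)*(a + 2)*(a^2 - 3*a) = a*(a - 1)*(a + 1)*(a + 2)*(a - 3)
(3) = (s + 3)*(s^2 - 2*s) = s*(s + 3)*(s - 2)
(4) = (k - 1)*(k^3 - 5*k^2 - k + 5) = (k - 5)*(k - 1)*(k^2 - 1) = (k - 5)*(k - 1)^2*(k + 1)
(5) = (r + 1)*(r^3 - 3*r^2 - 9*r + 27) = (r - 3)*(r + 1)*(r^2 - 9) = (r - 3)^2*(r + 1)*(r + 3)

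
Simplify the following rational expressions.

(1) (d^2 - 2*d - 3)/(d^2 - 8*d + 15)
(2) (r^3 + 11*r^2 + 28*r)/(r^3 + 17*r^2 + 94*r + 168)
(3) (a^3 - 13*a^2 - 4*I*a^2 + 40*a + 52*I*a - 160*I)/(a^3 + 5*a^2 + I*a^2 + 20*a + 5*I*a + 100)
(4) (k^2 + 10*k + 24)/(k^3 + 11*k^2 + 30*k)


(1) = (d + 1)/(d - 5)
(2) = r/(r + 6)
(3) = (a^2 - 13*a + 40)/(a^2 + a*(5 + 5*I) + 25*I)
(4) = (k + 4)/(k^2 + 5*k)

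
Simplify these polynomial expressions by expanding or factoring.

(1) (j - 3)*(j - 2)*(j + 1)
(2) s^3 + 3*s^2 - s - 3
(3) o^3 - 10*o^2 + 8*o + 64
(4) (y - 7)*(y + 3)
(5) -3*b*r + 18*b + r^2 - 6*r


(1) = j^3 - 4*j^2 + j + 6
(2) = (s - 1)*(s + 1)*(s + 3)
(3) = (o - 8)*(o - 4)*(o + 2)
(4) = y^2 - 4*y - 21
(5) = (-3*b + r)*(r - 6)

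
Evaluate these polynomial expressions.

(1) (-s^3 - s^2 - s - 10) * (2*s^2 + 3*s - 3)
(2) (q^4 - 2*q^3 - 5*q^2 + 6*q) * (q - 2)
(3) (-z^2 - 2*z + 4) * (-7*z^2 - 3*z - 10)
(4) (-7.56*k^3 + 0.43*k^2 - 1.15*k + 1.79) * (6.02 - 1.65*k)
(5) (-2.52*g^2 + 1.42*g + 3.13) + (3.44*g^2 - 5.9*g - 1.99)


(1) = -2*s^5 - 5*s^4 - 2*s^3 - 20*s^2 - 27*s + 30
(2) = q^5 - 4*q^4 - q^3 + 16*q^2 - 12*q
(3) = 7*z^4 + 17*z^3 - 12*z^2 + 8*z - 40
(4) = 12.474*k^4 - 46.2207*k^3 + 4.4861*k^2 - 9.8765*k + 10.7758
(5) = 0.92*g^2 - 4.48*g + 1.14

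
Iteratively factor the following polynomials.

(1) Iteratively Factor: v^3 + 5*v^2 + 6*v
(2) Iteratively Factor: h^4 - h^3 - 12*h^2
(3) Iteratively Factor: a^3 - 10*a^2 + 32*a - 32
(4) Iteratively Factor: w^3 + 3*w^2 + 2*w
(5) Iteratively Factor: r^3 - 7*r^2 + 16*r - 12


(1) = (v + 2)*(v^2 + 3*v) = v*(v + 2)*(v + 3)
(2) = (h - 4)*(h^3 + 3*h^2) = h*(h - 4)*(h^2 + 3*h) = h^2*(h - 4)*(h + 3)
(3) = (a - 4)*(a^2 - 6*a + 8) = (a - 4)^2*(a - 2)
(4) = (w + 2)*(w^2 + w) = (w + 1)*(w + 2)*(w)
(5) = (r - 3)*(r^2 - 4*r + 4) = (r - 3)*(r - 2)*(r - 2)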